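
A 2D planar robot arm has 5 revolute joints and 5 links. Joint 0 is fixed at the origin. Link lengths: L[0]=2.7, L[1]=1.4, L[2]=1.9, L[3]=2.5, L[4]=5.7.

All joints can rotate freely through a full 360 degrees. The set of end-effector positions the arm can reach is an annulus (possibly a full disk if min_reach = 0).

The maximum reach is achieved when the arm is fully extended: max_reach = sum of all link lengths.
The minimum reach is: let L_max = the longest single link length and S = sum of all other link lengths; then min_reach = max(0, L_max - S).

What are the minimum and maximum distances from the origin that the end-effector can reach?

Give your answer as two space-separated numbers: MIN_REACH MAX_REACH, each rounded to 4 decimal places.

Link lengths: [2.7, 1.4, 1.9, 2.5, 5.7]
max_reach = 2.7 + 1.4 + 1.9 + 2.5 + 5.7 = 14.2
L_max = max([2.7, 1.4, 1.9, 2.5, 5.7]) = 5.7
S (sum of others) = 14.2 - 5.7 = 8.5
min_reach = max(0, 5.7 - 8.5) = max(0, -2.8) = 0

Answer: 0.0000 14.2000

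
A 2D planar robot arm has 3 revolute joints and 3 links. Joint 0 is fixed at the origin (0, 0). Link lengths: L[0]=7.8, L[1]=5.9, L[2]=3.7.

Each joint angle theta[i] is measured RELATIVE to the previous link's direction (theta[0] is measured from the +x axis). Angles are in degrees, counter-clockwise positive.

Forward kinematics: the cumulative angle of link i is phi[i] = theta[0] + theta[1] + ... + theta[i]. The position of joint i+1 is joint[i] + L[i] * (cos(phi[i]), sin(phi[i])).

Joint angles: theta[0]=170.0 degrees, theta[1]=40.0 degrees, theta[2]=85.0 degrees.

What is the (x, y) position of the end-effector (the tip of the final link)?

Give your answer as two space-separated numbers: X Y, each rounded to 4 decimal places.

joint[0] = (0.0000, 0.0000)  (base)
link 0: phi[0] = 170 = 170 deg
  cos(170 deg) = -0.9848, sin(170 deg) = 0.1736
  joint[1] = (0.0000, 0.0000) + 7.8 * (-0.9848, 0.1736) = (0.0000 + -7.6815, 0.0000 + 1.3545) = (-7.6815, 1.3545)
link 1: phi[1] = 170 + 40 = 210 deg
  cos(210 deg) = -0.8660, sin(210 deg) = -0.5000
  joint[2] = (-7.6815, 1.3545) + 5.9 * (-0.8660, -0.5000) = (-7.6815 + -5.1095, 1.3545 + -2.9500) = (-12.7911, -1.5955)
link 2: phi[2] = 170 + 40 + 85 = 295 deg
  cos(295 deg) = 0.4226, sin(295 deg) = -0.9063
  joint[3] = (-12.7911, -1.5955) + 3.7 * (0.4226, -0.9063) = (-12.7911 + 1.5637, -1.5955 + -3.3533) = (-11.2274, -4.9489)
End effector: (-11.2274, -4.9489)

Answer: -11.2274 -4.9489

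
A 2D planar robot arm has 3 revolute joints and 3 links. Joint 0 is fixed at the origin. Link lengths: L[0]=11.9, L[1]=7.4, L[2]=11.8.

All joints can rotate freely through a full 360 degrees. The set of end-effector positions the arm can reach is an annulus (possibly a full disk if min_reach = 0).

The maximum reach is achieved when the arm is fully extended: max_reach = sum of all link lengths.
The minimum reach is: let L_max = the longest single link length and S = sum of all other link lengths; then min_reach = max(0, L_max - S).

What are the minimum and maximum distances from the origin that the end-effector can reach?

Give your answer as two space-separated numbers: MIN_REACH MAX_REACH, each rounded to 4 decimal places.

Link lengths: [11.9, 7.4, 11.8]
max_reach = 11.9 + 7.4 + 11.8 = 31.1
L_max = max([11.9, 7.4, 11.8]) = 11.9
S (sum of others) = 31.1 - 11.9 = 19.2
min_reach = max(0, 11.9 - 19.2) = max(0, -7.3) = 0

Answer: 0.0000 31.1000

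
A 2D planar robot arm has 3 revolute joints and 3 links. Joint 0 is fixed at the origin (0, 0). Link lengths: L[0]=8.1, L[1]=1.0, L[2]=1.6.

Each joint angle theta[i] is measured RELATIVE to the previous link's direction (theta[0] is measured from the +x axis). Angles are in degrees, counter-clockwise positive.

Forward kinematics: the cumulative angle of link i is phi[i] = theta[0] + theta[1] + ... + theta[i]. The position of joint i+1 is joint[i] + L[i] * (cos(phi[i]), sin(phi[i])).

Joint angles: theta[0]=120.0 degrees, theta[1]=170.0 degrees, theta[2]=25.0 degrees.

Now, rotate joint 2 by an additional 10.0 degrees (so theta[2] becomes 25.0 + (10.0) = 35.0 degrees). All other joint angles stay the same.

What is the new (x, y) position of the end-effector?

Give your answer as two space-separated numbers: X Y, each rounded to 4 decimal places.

joint[0] = (0.0000, 0.0000)  (base)
link 0: phi[0] = 120 = 120 deg
  cos(120 deg) = -0.5000, sin(120 deg) = 0.8660
  joint[1] = (0.0000, 0.0000) + 8.1 * (-0.5000, 0.8660) = (0.0000 + -4.0500, 0.0000 + 7.0148) = (-4.0500, 7.0148)
link 1: phi[1] = 120 + 170 = 290 deg
  cos(290 deg) = 0.3420, sin(290 deg) = -0.9397
  joint[2] = (-4.0500, 7.0148) + 1 * (0.3420, -0.9397) = (-4.0500 + 0.3420, 7.0148 + -0.9397) = (-3.7080, 6.0751)
link 2: phi[2] = 120 + 170 + 35 = 325 deg
  cos(325 deg) = 0.8192, sin(325 deg) = -0.5736
  joint[3] = (-3.7080, 6.0751) + 1.6 * (0.8192, -0.5736) = (-3.7080 + 1.3106, 6.0751 + -0.9177) = (-2.3973, 5.1574)
End effector: (-2.3973, 5.1574)

Answer: -2.3973 5.1574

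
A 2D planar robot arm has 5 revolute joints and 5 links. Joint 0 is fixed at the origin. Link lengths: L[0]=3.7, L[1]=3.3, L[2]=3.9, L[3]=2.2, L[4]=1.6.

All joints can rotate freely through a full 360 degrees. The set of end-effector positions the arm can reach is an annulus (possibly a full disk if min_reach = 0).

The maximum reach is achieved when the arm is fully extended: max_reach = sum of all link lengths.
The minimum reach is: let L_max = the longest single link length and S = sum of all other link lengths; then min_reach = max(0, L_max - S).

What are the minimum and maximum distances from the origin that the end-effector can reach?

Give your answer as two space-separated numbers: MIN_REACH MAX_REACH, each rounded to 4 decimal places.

Answer: 0.0000 14.7000

Derivation:
Link lengths: [3.7, 3.3, 3.9, 2.2, 1.6]
max_reach = 3.7 + 3.3 + 3.9 + 2.2 + 1.6 = 14.7
L_max = max([3.7, 3.3, 3.9, 2.2, 1.6]) = 3.9
S (sum of others) = 14.7 - 3.9 = 10.8
min_reach = max(0, 3.9 - 10.8) = max(0, -6.9) = 0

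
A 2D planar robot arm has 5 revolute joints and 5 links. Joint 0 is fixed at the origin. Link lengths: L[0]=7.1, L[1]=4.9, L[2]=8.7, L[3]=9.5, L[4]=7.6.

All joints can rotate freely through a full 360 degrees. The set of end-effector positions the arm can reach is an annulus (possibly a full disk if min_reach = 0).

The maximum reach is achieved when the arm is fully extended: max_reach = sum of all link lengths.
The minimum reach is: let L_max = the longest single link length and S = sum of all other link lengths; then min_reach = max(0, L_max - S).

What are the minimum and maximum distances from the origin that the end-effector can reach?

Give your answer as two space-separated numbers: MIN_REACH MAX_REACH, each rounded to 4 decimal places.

Link lengths: [7.1, 4.9, 8.7, 9.5, 7.6]
max_reach = 7.1 + 4.9 + 8.7 + 9.5 + 7.6 = 37.8
L_max = max([7.1, 4.9, 8.7, 9.5, 7.6]) = 9.5
S (sum of others) = 37.8 - 9.5 = 28.3
min_reach = max(0, 9.5 - 28.3) = max(0, -18.8) = 0

Answer: 0.0000 37.8000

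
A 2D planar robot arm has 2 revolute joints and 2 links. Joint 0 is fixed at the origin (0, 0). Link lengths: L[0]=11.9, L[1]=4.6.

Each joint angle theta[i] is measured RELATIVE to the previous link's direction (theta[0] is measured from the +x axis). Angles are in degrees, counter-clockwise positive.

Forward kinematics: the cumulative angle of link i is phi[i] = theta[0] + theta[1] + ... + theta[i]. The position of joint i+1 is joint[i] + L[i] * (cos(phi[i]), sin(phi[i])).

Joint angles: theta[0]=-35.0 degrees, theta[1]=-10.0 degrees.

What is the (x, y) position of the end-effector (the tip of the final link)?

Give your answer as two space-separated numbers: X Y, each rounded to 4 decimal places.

joint[0] = (0.0000, 0.0000)  (base)
link 0: phi[0] = -35 = -35 deg
  cos(-35 deg) = 0.8192, sin(-35 deg) = -0.5736
  joint[1] = (0.0000, 0.0000) + 11.9 * (0.8192, -0.5736) = (0.0000 + 9.7479, 0.0000 + -6.8256) = (9.7479, -6.8256)
link 1: phi[1] = -35 + -10 = -45 deg
  cos(-45 deg) = 0.7071, sin(-45 deg) = -0.7071
  joint[2] = (9.7479, -6.8256) + 4.6 * (0.7071, -0.7071) = (9.7479 + 3.2527, -6.8256 + -3.2527) = (13.0006, -10.0783)
End effector: (13.0006, -10.0783)

Answer: 13.0006 -10.0783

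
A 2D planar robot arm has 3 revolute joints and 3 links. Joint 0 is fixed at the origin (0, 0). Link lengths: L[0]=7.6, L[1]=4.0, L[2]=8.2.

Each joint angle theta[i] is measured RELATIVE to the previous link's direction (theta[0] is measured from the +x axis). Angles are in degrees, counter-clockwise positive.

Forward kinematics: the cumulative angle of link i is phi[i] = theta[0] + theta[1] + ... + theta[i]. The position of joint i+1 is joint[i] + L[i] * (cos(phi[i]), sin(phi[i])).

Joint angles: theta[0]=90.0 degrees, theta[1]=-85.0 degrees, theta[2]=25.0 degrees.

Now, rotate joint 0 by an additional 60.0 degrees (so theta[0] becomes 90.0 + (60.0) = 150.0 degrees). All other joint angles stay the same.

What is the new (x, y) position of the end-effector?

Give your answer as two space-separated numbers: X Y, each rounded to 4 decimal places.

joint[0] = (0.0000, 0.0000)  (base)
link 0: phi[0] = 150 = 150 deg
  cos(150 deg) = -0.8660, sin(150 deg) = 0.5000
  joint[1] = (0.0000, 0.0000) + 7.6 * (-0.8660, 0.5000) = (0.0000 + -6.5818, 0.0000 + 3.8000) = (-6.5818, 3.8000)
link 1: phi[1] = 150 + -85 = 65 deg
  cos(65 deg) = 0.4226, sin(65 deg) = 0.9063
  joint[2] = (-6.5818, 3.8000) + 4 * (0.4226, 0.9063) = (-6.5818 + 1.6905, 3.8000 + 3.6252) = (-4.8913, 7.4252)
link 2: phi[2] = 150 + -85 + 25 = 90 deg
  cos(90 deg) = 0.0000, sin(90 deg) = 1.0000
  joint[3] = (-4.8913, 7.4252) + 8.2 * (0.0000, 1.0000) = (-4.8913 + 0.0000, 7.4252 + 8.2000) = (-4.8913, 15.6252)
End effector: (-4.8913, 15.6252)

Answer: -4.8913 15.6252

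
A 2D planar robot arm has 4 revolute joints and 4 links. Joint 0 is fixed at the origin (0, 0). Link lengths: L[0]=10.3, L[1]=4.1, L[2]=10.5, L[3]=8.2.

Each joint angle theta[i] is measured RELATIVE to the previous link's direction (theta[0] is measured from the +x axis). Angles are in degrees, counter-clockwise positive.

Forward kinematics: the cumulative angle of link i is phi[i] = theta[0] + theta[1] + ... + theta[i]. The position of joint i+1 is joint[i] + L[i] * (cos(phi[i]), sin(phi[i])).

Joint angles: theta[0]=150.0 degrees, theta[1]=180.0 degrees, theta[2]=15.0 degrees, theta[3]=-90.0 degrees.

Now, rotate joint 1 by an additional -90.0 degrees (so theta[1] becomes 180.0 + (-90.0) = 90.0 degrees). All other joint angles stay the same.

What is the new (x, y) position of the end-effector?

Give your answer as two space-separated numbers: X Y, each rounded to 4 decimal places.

joint[0] = (0.0000, 0.0000)  (base)
link 0: phi[0] = 150 = 150 deg
  cos(150 deg) = -0.8660, sin(150 deg) = 0.5000
  joint[1] = (0.0000, 0.0000) + 10.3 * (-0.8660, 0.5000) = (0.0000 + -8.9201, 0.0000 + 5.1500) = (-8.9201, 5.1500)
link 1: phi[1] = 150 + 90 = 240 deg
  cos(240 deg) = -0.5000, sin(240 deg) = -0.8660
  joint[2] = (-8.9201, 5.1500) + 4.1 * (-0.5000, -0.8660) = (-8.9201 + -2.0500, 5.1500 + -3.5507) = (-10.9701, 1.5993)
link 2: phi[2] = 150 + 90 + 15 = 255 deg
  cos(255 deg) = -0.2588, sin(255 deg) = -0.9659
  joint[3] = (-10.9701, 1.5993) + 10.5 * (-0.2588, -0.9659) = (-10.9701 + -2.7176, 1.5993 + -10.1422) = (-13.6877, -8.5429)
link 3: phi[3] = 150 + 90 + 15 + -90 = 165 deg
  cos(165 deg) = -0.9659, sin(165 deg) = 0.2588
  joint[4] = (-13.6877, -8.5429) + 8.2 * (-0.9659, 0.2588) = (-13.6877 + -7.9206, -8.5429 + 2.1223) = (-21.6083, -6.4206)
End effector: (-21.6083, -6.4206)

Answer: -21.6083 -6.4206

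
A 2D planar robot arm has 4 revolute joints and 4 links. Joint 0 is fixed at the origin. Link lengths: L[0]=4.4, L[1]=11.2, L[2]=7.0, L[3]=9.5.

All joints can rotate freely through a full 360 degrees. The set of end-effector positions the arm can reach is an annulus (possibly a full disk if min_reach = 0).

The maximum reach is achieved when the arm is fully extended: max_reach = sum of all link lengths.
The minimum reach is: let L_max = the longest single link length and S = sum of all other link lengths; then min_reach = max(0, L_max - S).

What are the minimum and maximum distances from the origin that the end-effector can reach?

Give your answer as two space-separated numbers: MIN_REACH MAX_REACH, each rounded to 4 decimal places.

Link lengths: [4.4, 11.2, 7.0, 9.5]
max_reach = 4.4 + 11.2 + 7 + 9.5 = 32.1
L_max = max([4.4, 11.2, 7.0, 9.5]) = 11.2
S (sum of others) = 32.1 - 11.2 = 20.9
min_reach = max(0, 11.2 - 20.9) = max(0, -9.7) = 0

Answer: 0.0000 32.1000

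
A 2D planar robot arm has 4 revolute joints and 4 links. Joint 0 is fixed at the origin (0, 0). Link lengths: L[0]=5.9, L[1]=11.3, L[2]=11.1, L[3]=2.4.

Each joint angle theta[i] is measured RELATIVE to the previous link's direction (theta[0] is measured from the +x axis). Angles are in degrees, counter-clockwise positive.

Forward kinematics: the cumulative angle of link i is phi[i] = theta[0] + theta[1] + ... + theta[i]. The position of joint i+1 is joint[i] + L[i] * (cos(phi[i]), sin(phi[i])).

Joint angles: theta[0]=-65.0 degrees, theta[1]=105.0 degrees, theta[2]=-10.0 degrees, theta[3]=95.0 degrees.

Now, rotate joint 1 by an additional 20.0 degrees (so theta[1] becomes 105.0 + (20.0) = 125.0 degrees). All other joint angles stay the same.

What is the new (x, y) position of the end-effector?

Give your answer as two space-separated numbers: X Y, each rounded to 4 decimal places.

Answer: 13.3124 14.3185

Derivation:
joint[0] = (0.0000, 0.0000)  (base)
link 0: phi[0] = -65 = -65 deg
  cos(-65 deg) = 0.4226, sin(-65 deg) = -0.9063
  joint[1] = (0.0000, 0.0000) + 5.9 * (0.4226, -0.9063) = (0.0000 + 2.4934, 0.0000 + -5.3472) = (2.4934, -5.3472)
link 1: phi[1] = -65 + 125 = 60 deg
  cos(60 deg) = 0.5000, sin(60 deg) = 0.8660
  joint[2] = (2.4934, -5.3472) + 11.3 * (0.5000, 0.8660) = (2.4934 + 5.6500, -5.3472 + 9.7861) = (8.1434, 4.4389)
link 2: phi[2] = -65 + 125 + -10 = 50 deg
  cos(50 deg) = 0.6428, sin(50 deg) = 0.7660
  joint[3] = (8.1434, 4.4389) + 11.1 * (0.6428, 0.7660) = (8.1434 + 7.1349, 4.4389 + 8.5031) = (15.2784, 12.9420)
link 3: phi[3] = -65 + 125 + -10 + 95 = 145 deg
  cos(145 deg) = -0.8192, sin(145 deg) = 0.5736
  joint[4] = (15.2784, 12.9420) + 2.4 * (-0.8192, 0.5736) = (15.2784 + -1.9660, 12.9420 + 1.3766) = (13.3124, 14.3185)
End effector: (13.3124, 14.3185)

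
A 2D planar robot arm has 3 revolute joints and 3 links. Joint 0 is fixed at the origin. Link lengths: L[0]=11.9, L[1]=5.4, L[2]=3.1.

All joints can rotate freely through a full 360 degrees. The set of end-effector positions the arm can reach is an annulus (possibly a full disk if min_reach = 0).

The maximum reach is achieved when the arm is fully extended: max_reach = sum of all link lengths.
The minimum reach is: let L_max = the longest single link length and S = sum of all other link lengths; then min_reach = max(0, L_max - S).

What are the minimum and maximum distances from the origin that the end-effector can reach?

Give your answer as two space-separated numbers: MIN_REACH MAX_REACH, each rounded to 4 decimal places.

Link lengths: [11.9, 5.4, 3.1]
max_reach = 11.9 + 5.4 + 3.1 = 20.4
L_max = max([11.9, 5.4, 3.1]) = 11.9
S (sum of others) = 20.4 - 11.9 = 8.5
min_reach = max(0, 11.9 - 8.5) = max(0, 3.4) = 3.4

Answer: 3.4000 20.4000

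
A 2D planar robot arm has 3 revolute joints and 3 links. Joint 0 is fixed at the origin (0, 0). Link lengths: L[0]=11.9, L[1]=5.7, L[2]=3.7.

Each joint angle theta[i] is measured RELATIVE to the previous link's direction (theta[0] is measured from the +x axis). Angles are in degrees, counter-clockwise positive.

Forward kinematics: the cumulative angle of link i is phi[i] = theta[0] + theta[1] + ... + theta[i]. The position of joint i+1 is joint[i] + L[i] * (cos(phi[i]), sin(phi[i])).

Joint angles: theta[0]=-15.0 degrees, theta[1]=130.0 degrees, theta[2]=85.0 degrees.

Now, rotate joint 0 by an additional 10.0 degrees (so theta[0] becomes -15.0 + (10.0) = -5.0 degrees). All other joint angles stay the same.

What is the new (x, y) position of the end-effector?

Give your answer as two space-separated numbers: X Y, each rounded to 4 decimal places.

Answer: 5.3810 1.7820

Derivation:
joint[0] = (0.0000, 0.0000)  (base)
link 0: phi[0] = -5 = -5 deg
  cos(-5 deg) = 0.9962, sin(-5 deg) = -0.0872
  joint[1] = (0.0000, 0.0000) + 11.9 * (0.9962, -0.0872) = (0.0000 + 11.8547, 0.0000 + -1.0372) = (11.8547, -1.0372)
link 1: phi[1] = -5 + 130 = 125 deg
  cos(125 deg) = -0.5736, sin(125 deg) = 0.8192
  joint[2] = (11.8547, -1.0372) + 5.7 * (-0.5736, 0.8192) = (11.8547 + -3.2694, -1.0372 + 4.6692) = (8.5853, 3.6320)
link 2: phi[2] = -5 + 130 + 85 = 210 deg
  cos(210 deg) = -0.8660, sin(210 deg) = -0.5000
  joint[3] = (8.5853, 3.6320) + 3.7 * (-0.8660, -0.5000) = (8.5853 + -3.2043, 3.6320 + -1.8500) = (5.3810, 1.7820)
End effector: (5.3810, 1.7820)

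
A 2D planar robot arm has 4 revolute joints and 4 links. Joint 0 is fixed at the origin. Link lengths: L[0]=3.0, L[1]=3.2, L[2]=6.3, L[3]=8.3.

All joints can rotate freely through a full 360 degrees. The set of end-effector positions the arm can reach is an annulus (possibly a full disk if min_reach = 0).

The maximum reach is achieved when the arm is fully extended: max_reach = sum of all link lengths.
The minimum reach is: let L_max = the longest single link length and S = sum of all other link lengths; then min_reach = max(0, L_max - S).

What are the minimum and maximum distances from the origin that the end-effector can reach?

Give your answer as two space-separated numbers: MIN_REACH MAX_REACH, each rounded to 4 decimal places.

Answer: 0.0000 20.8000

Derivation:
Link lengths: [3.0, 3.2, 6.3, 8.3]
max_reach = 3 + 3.2 + 6.3 + 8.3 = 20.8
L_max = max([3.0, 3.2, 6.3, 8.3]) = 8.3
S (sum of others) = 20.8 - 8.3 = 12.5
min_reach = max(0, 8.3 - 12.5) = max(0, -4.2) = 0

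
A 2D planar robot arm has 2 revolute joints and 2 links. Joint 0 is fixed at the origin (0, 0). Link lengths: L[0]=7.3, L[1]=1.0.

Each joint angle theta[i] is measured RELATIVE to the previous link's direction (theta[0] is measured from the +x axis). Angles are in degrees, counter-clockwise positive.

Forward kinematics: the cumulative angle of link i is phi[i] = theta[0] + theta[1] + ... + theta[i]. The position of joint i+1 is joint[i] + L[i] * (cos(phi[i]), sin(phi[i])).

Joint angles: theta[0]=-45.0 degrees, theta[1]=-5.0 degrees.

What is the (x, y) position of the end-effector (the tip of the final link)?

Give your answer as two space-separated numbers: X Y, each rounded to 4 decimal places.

joint[0] = (0.0000, 0.0000)  (base)
link 0: phi[0] = -45 = -45 deg
  cos(-45 deg) = 0.7071, sin(-45 deg) = -0.7071
  joint[1] = (0.0000, 0.0000) + 7.3 * (0.7071, -0.7071) = (0.0000 + 5.1619, 0.0000 + -5.1619) = (5.1619, -5.1619)
link 1: phi[1] = -45 + -5 = -50 deg
  cos(-50 deg) = 0.6428, sin(-50 deg) = -0.7660
  joint[2] = (5.1619, -5.1619) + 1 * (0.6428, -0.7660) = (5.1619 + 0.6428, -5.1619 + -0.7660) = (5.8047, -5.9279)
End effector: (5.8047, -5.9279)

Answer: 5.8047 -5.9279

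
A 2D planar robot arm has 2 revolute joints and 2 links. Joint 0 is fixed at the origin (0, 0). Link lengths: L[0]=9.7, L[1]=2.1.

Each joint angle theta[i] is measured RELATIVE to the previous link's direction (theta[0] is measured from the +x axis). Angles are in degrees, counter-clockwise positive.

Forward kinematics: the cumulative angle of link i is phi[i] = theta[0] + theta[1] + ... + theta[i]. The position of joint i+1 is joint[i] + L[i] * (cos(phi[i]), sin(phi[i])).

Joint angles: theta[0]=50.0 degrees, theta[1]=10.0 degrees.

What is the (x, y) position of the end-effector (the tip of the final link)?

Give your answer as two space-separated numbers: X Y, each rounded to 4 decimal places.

Answer: 7.2850 9.2493

Derivation:
joint[0] = (0.0000, 0.0000)  (base)
link 0: phi[0] = 50 = 50 deg
  cos(50 deg) = 0.6428, sin(50 deg) = 0.7660
  joint[1] = (0.0000, 0.0000) + 9.7 * (0.6428, 0.7660) = (0.0000 + 6.2350, 0.0000 + 7.4306) = (6.2350, 7.4306)
link 1: phi[1] = 50 + 10 = 60 deg
  cos(60 deg) = 0.5000, sin(60 deg) = 0.8660
  joint[2] = (6.2350, 7.4306) + 2.1 * (0.5000, 0.8660) = (6.2350 + 1.0500, 7.4306 + 1.8187) = (7.2850, 9.2493)
End effector: (7.2850, 9.2493)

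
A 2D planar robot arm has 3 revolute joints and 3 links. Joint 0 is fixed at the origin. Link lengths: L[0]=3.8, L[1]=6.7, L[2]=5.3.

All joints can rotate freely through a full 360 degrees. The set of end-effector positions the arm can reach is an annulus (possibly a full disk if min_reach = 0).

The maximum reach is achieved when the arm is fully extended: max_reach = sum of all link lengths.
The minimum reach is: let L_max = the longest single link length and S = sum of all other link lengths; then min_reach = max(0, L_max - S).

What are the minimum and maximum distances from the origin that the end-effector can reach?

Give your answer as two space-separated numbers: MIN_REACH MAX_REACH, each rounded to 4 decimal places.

Answer: 0.0000 15.8000

Derivation:
Link lengths: [3.8, 6.7, 5.3]
max_reach = 3.8 + 6.7 + 5.3 = 15.8
L_max = max([3.8, 6.7, 5.3]) = 6.7
S (sum of others) = 15.8 - 6.7 = 9.1
min_reach = max(0, 6.7 - 9.1) = max(0, -2.4) = 0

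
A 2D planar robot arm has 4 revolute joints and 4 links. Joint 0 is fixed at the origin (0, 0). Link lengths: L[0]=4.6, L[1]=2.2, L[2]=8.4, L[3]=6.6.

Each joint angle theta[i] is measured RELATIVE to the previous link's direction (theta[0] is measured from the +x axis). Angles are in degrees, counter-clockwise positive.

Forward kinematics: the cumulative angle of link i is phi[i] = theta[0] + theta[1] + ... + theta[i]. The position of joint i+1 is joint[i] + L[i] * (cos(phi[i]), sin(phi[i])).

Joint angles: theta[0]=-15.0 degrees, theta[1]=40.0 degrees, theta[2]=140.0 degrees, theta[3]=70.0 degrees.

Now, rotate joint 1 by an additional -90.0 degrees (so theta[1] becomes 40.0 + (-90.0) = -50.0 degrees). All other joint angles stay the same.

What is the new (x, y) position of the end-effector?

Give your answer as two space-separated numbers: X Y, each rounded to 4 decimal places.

Answer: 2.1407 8.7149

Derivation:
joint[0] = (0.0000, 0.0000)  (base)
link 0: phi[0] = -15 = -15 deg
  cos(-15 deg) = 0.9659, sin(-15 deg) = -0.2588
  joint[1] = (0.0000, 0.0000) + 4.6 * (0.9659, -0.2588) = (0.0000 + 4.4433, 0.0000 + -1.1906) = (4.4433, -1.1906)
link 1: phi[1] = -15 + -50 = -65 deg
  cos(-65 deg) = 0.4226, sin(-65 deg) = -0.9063
  joint[2] = (4.4433, -1.1906) + 2.2 * (0.4226, -0.9063) = (4.4433 + 0.9298, -1.1906 + -1.9939) = (5.3730, -3.1844)
link 2: phi[2] = -15 + -50 + 140 = 75 deg
  cos(75 deg) = 0.2588, sin(75 deg) = 0.9659
  joint[3] = (5.3730, -3.1844) + 8.4 * (0.2588, 0.9659) = (5.3730 + 2.1741, -3.1844 + 8.1138) = (7.5471, 4.9293)
link 3: phi[3] = -15 + -50 + 140 + 70 = 145 deg
  cos(145 deg) = -0.8192, sin(145 deg) = 0.5736
  joint[4] = (7.5471, 4.9293) + 6.6 * (-0.8192, 0.5736) = (7.5471 + -5.4064, 4.9293 + 3.7856) = (2.1407, 8.7149)
End effector: (2.1407, 8.7149)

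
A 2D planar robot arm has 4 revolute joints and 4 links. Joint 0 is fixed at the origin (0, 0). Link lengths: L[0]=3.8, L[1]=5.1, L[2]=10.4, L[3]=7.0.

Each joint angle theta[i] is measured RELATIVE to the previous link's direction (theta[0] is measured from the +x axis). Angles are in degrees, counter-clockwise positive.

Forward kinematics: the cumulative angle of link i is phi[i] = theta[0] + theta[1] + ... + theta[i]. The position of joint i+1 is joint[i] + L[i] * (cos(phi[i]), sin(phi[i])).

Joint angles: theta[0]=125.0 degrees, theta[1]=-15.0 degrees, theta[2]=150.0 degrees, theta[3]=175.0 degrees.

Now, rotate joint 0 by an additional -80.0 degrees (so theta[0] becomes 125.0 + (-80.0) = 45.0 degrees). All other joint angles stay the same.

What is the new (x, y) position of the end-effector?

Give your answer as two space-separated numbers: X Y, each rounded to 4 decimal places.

joint[0] = (0.0000, 0.0000)  (base)
link 0: phi[0] = 45 = 45 deg
  cos(45 deg) = 0.7071, sin(45 deg) = 0.7071
  joint[1] = (0.0000, 0.0000) + 3.8 * (0.7071, 0.7071) = (0.0000 + 2.6870, 0.0000 + 2.6870) = (2.6870, 2.6870)
link 1: phi[1] = 45 + -15 = 30 deg
  cos(30 deg) = 0.8660, sin(30 deg) = 0.5000
  joint[2] = (2.6870, 2.6870) + 5.1 * (0.8660, 0.5000) = (2.6870 + 4.4167, 2.6870 + 2.5500) = (7.1037, 5.2370)
link 2: phi[2] = 45 + -15 + 150 = 180 deg
  cos(180 deg) = -1.0000, sin(180 deg) = 0.0000
  joint[3] = (7.1037, 5.2370) + 10.4 * (-1.0000, 0.0000) = (7.1037 + -10.4000, 5.2370 + 0.0000) = (-3.2963, 5.2370)
link 3: phi[3] = 45 + -15 + 150 + 175 = 355 deg
  cos(355 deg) = 0.9962, sin(355 deg) = -0.0872
  joint[4] = (-3.2963, 5.2370) + 7 * (0.9962, -0.0872) = (-3.2963 + 6.9734, 5.2370 + -0.6101) = (3.6771, 4.6269)
End effector: (3.6771, 4.6269)

Answer: 3.6771 4.6269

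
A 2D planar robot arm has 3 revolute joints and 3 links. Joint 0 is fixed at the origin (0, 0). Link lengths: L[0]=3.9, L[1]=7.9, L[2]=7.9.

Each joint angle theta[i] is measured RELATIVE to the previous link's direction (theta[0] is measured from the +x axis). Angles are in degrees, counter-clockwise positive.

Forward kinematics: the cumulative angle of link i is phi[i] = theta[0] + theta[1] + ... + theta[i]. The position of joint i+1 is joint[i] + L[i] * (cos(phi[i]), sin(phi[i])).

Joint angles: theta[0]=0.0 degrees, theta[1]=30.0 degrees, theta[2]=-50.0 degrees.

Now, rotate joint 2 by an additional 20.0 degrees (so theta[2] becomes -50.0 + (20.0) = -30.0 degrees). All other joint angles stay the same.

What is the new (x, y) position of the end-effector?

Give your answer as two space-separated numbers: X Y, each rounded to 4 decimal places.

joint[0] = (0.0000, 0.0000)  (base)
link 0: phi[0] = 0 = 0 deg
  cos(0 deg) = 1.0000, sin(0 deg) = 0.0000
  joint[1] = (0.0000, 0.0000) + 3.9 * (1.0000, 0.0000) = (0.0000 + 3.9000, 0.0000 + 0.0000) = (3.9000, 0.0000)
link 1: phi[1] = 0 + 30 = 30 deg
  cos(30 deg) = 0.8660, sin(30 deg) = 0.5000
  joint[2] = (3.9000, 0.0000) + 7.9 * (0.8660, 0.5000) = (3.9000 + 6.8416, 0.0000 + 3.9500) = (10.7416, 3.9500)
link 2: phi[2] = 0 + 30 + -30 = 0 deg
  cos(0 deg) = 1.0000, sin(0 deg) = 0.0000
  joint[3] = (10.7416, 3.9500) + 7.9 * (1.0000, 0.0000) = (10.7416 + 7.9000, 3.9500 + 0.0000) = (18.6416, 3.9500)
End effector: (18.6416, 3.9500)

Answer: 18.6416 3.9500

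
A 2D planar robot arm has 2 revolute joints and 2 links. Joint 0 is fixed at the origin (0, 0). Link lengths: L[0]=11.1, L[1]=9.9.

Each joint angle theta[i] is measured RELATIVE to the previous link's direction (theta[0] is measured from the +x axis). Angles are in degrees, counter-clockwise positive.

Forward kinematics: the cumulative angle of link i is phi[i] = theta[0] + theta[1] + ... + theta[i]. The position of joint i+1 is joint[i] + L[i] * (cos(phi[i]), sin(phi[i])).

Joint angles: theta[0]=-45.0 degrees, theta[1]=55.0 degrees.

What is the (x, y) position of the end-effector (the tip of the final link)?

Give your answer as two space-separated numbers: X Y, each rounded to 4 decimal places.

joint[0] = (0.0000, 0.0000)  (base)
link 0: phi[0] = -45 = -45 deg
  cos(-45 deg) = 0.7071, sin(-45 deg) = -0.7071
  joint[1] = (0.0000, 0.0000) + 11.1 * (0.7071, -0.7071) = (0.0000 + 7.8489, 0.0000 + -7.8489) = (7.8489, -7.8489)
link 1: phi[1] = -45 + 55 = 10 deg
  cos(10 deg) = 0.9848, sin(10 deg) = 0.1736
  joint[2] = (7.8489, -7.8489) + 9.9 * (0.9848, 0.1736) = (7.8489 + 9.7496, -7.8489 + 1.7191) = (17.5985, -6.1298)
End effector: (17.5985, -6.1298)

Answer: 17.5985 -6.1298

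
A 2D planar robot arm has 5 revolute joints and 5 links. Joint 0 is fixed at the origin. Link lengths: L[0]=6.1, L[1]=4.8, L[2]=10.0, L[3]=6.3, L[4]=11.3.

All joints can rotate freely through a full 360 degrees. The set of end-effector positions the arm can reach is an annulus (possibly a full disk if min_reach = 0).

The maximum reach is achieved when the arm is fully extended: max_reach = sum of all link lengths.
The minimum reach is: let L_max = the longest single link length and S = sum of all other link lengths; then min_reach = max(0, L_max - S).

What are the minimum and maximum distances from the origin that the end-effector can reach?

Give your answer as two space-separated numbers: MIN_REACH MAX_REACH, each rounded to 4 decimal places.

Answer: 0.0000 38.5000

Derivation:
Link lengths: [6.1, 4.8, 10.0, 6.3, 11.3]
max_reach = 6.1 + 4.8 + 10 + 6.3 + 11.3 = 38.5
L_max = max([6.1, 4.8, 10.0, 6.3, 11.3]) = 11.3
S (sum of others) = 38.5 - 11.3 = 27.2
min_reach = max(0, 11.3 - 27.2) = max(0, -15.9) = 0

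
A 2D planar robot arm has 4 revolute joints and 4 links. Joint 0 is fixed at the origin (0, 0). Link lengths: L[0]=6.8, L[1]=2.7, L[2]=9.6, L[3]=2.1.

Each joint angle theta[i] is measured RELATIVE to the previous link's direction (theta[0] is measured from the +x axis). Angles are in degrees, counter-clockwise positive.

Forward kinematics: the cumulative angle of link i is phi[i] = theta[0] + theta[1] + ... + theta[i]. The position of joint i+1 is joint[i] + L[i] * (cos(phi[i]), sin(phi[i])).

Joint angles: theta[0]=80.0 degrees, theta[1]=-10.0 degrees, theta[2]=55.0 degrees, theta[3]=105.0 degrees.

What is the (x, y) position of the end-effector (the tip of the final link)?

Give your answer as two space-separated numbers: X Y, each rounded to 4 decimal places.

joint[0] = (0.0000, 0.0000)  (base)
link 0: phi[0] = 80 = 80 deg
  cos(80 deg) = 0.1736, sin(80 deg) = 0.9848
  joint[1] = (0.0000, 0.0000) + 6.8 * (0.1736, 0.9848) = (0.0000 + 1.1808, 0.0000 + 6.6967) = (1.1808, 6.6967)
link 1: phi[1] = 80 + -10 = 70 deg
  cos(70 deg) = 0.3420, sin(70 deg) = 0.9397
  joint[2] = (1.1808, 6.6967) + 2.7 * (0.3420, 0.9397) = (1.1808 + 0.9235, 6.6967 + 2.5372) = (2.1043, 9.2339)
link 2: phi[2] = 80 + -10 + 55 = 125 deg
  cos(125 deg) = -0.5736, sin(125 deg) = 0.8192
  joint[3] = (2.1043, 9.2339) + 9.6 * (-0.5736, 0.8192) = (2.1043 + -5.5063, 9.2339 + 7.8639) = (-3.4021, 17.0977)
link 3: phi[3] = 80 + -10 + 55 + 105 = 230 deg
  cos(230 deg) = -0.6428, sin(230 deg) = -0.7660
  joint[4] = (-3.4021, 17.0977) + 2.1 * (-0.6428, -0.7660) = (-3.4021 + -1.3499, 17.0977 + -1.6087) = (-4.7519, 15.4890)
End effector: (-4.7519, 15.4890)

Answer: -4.7519 15.4890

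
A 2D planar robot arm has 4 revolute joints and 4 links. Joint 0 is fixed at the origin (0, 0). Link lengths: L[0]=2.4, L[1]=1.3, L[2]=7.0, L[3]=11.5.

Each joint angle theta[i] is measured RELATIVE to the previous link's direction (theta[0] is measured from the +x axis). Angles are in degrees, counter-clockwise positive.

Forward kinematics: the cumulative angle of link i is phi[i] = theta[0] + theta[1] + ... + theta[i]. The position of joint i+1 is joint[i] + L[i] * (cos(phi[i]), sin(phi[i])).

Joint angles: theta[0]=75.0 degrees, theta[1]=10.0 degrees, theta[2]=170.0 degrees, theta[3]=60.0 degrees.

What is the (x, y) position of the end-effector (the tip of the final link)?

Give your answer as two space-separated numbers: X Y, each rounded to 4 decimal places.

Answer: 7.0545 -11.2799

Derivation:
joint[0] = (0.0000, 0.0000)  (base)
link 0: phi[0] = 75 = 75 deg
  cos(75 deg) = 0.2588, sin(75 deg) = 0.9659
  joint[1] = (0.0000, 0.0000) + 2.4 * (0.2588, 0.9659) = (0.0000 + 0.6212, 0.0000 + 2.3182) = (0.6212, 2.3182)
link 1: phi[1] = 75 + 10 = 85 deg
  cos(85 deg) = 0.0872, sin(85 deg) = 0.9962
  joint[2] = (0.6212, 2.3182) + 1.3 * (0.0872, 0.9962) = (0.6212 + 0.1133, 2.3182 + 1.2951) = (0.7345, 3.6133)
link 2: phi[2] = 75 + 10 + 170 = 255 deg
  cos(255 deg) = -0.2588, sin(255 deg) = -0.9659
  joint[3] = (0.7345, 3.6133) + 7 * (-0.2588, -0.9659) = (0.7345 + -1.8117, 3.6133 + -6.7615) = (-1.0773, -3.1482)
link 3: phi[3] = 75 + 10 + 170 + 60 = 315 deg
  cos(315 deg) = 0.7071, sin(315 deg) = -0.7071
  joint[4] = (-1.0773, -3.1482) + 11.5 * (0.7071, -0.7071) = (-1.0773 + 8.1317, -3.1482 + -8.1317) = (7.0545, -11.2799)
End effector: (7.0545, -11.2799)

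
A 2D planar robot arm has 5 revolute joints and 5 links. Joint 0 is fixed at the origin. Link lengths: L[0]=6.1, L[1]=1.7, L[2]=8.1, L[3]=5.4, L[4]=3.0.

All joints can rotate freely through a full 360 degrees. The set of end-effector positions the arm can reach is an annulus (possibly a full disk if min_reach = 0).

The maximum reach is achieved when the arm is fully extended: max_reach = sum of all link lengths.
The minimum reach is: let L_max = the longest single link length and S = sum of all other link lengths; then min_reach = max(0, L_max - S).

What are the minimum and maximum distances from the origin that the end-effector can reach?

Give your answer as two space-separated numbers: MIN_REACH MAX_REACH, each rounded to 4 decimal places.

Link lengths: [6.1, 1.7, 8.1, 5.4, 3.0]
max_reach = 6.1 + 1.7 + 8.1 + 5.4 + 3 = 24.3
L_max = max([6.1, 1.7, 8.1, 5.4, 3.0]) = 8.1
S (sum of others) = 24.3 - 8.1 = 16.2
min_reach = max(0, 8.1 - 16.2) = max(0, -8.1) = 0

Answer: 0.0000 24.3000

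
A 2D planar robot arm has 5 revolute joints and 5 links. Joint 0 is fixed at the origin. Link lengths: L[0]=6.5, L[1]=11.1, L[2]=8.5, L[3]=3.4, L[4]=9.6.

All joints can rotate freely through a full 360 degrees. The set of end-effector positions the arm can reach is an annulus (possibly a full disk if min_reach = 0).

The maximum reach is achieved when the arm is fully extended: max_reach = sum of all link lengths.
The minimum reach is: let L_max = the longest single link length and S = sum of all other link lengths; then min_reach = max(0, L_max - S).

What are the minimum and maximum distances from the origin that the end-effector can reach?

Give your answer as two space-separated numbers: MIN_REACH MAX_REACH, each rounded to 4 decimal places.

Answer: 0.0000 39.1000

Derivation:
Link lengths: [6.5, 11.1, 8.5, 3.4, 9.6]
max_reach = 6.5 + 11.1 + 8.5 + 3.4 + 9.6 = 39.1
L_max = max([6.5, 11.1, 8.5, 3.4, 9.6]) = 11.1
S (sum of others) = 39.1 - 11.1 = 28
min_reach = max(0, 11.1 - 28) = max(0, -16.9) = 0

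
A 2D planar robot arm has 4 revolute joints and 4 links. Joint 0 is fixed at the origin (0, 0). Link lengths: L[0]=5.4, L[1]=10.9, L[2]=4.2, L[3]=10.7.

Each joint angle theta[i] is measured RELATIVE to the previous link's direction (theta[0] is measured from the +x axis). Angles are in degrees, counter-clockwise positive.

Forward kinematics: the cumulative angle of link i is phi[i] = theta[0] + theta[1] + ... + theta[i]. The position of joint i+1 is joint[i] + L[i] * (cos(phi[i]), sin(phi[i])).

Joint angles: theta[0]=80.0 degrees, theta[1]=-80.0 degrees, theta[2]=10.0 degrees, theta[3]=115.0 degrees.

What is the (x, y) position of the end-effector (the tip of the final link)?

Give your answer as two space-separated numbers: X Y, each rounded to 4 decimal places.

joint[0] = (0.0000, 0.0000)  (base)
link 0: phi[0] = 80 = 80 deg
  cos(80 deg) = 0.1736, sin(80 deg) = 0.9848
  joint[1] = (0.0000, 0.0000) + 5.4 * (0.1736, 0.9848) = (0.0000 + 0.9377, 0.0000 + 5.3180) = (0.9377, 5.3180)
link 1: phi[1] = 80 + -80 = 0 deg
  cos(0 deg) = 1.0000, sin(0 deg) = 0.0000
  joint[2] = (0.9377, 5.3180) + 10.9 * (1.0000, 0.0000) = (0.9377 + 10.9000, 5.3180 + 0.0000) = (11.8377, 5.3180)
link 2: phi[2] = 80 + -80 + 10 = 10 deg
  cos(10 deg) = 0.9848, sin(10 deg) = 0.1736
  joint[3] = (11.8377, 5.3180) + 4.2 * (0.9848, 0.1736) = (11.8377 + 4.1362, 5.3180 + 0.7293) = (15.9739, 6.0473)
link 3: phi[3] = 80 + -80 + 10 + 115 = 125 deg
  cos(125 deg) = -0.5736, sin(125 deg) = 0.8192
  joint[4] = (15.9739, 6.0473) + 10.7 * (-0.5736, 0.8192) = (15.9739 + -6.1373, 6.0473 + 8.7649) = (9.8366, 14.8122)
End effector: (9.8366, 14.8122)

Answer: 9.8366 14.8122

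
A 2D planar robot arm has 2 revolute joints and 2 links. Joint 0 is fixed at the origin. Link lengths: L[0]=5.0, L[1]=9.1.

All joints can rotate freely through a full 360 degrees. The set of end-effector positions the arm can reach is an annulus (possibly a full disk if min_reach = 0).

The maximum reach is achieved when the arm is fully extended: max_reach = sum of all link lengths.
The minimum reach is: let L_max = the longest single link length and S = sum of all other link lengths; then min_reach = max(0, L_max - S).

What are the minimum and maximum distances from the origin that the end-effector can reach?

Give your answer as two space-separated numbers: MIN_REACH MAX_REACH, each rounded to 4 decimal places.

Link lengths: [5.0, 9.1]
max_reach = 5 + 9.1 = 14.1
L_max = max([5.0, 9.1]) = 9.1
S (sum of others) = 14.1 - 9.1 = 5
min_reach = max(0, 9.1 - 5) = max(0, 4.1) = 4.1

Answer: 4.1000 14.1000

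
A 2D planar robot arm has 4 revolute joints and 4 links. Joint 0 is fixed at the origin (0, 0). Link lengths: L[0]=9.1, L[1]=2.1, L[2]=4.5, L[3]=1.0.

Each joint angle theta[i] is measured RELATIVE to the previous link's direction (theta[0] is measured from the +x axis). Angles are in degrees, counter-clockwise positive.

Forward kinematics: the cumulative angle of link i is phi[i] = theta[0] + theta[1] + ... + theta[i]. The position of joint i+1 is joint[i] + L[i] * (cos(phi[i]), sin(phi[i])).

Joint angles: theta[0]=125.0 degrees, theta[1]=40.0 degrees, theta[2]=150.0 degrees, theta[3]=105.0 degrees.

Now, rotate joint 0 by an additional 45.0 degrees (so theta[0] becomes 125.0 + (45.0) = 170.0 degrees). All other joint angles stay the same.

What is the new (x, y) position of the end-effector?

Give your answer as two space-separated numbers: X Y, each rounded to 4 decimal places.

Answer: -6.5392 1.4961

Derivation:
joint[0] = (0.0000, 0.0000)  (base)
link 0: phi[0] = 170 = 170 deg
  cos(170 deg) = -0.9848, sin(170 deg) = 0.1736
  joint[1] = (0.0000, 0.0000) + 9.1 * (-0.9848, 0.1736) = (0.0000 + -8.9618, 0.0000 + 1.5802) = (-8.9618, 1.5802)
link 1: phi[1] = 170 + 40 = 210 deg
  cos(210 deg) = -0.8660, sin(210 deg) = -0.5000
  joint[2] = (-8.9618, 1.5802) + 2.1 * (-0.8660, -0.5000) = (-8.9618 + -1.8187, 1.5802 + -1.0500) = (-10.7804, 0.5302)
link 2: phi[2] = 170 + 40 + 150 = 360 deg
  cos(360 deg) = 1.0000, sin(360 deg) = -0.0000
  joint[3] = (-10.7804, 0.5302) + 4.5 * (1.0000, -0.0000) = (-10.7804 + 4.5000, 0.5302 + -0.0000) = (-6.2804, 0.5302)
link 3: phi[3] = 170 + 40 + 150 + 105 = 465 deg
  cos(465 deg) = -0.2588, sin(465 deg) = 0.9659
  joint[4] = (-6.2804, 0.5302) + 1 * (-0.2588, 0.9659) = (-6.2804 + -0.2588, 0.5302 + 0.9659) = (-6.5392, 1.4961)
End effector: (-6.5392, 1.4961)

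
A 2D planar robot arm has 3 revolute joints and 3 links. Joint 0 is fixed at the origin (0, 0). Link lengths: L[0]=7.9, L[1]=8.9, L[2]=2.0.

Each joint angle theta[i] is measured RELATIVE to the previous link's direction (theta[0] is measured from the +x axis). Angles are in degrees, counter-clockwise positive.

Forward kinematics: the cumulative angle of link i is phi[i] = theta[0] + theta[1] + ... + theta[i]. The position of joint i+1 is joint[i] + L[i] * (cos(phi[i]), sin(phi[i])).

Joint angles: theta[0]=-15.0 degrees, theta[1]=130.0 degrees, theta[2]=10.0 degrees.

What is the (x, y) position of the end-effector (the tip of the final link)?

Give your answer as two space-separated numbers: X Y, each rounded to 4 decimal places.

Answer: 2.7224 7.6598

Derivation:
joint[0] = (0.0000, 0.0000)  (base)
link 0: phi[0] = -15 = -15 deg
  cos(-15 deg) = 0.9659, sin(-15 deg) = -0.2588
  joint[1] = (0.0000, 0.0000) + 7.9 * (0.9659, -0.2588) = (0.0000 + 7.6308, 0.0000 + -2.0447) = (7.6308, -2.0447)
link 1: phi[1] = -15 + 130 = 115 deg
  cos(115 deg) = -0.4226, sin(115 deg) = 0.9063
  joint[2] = (7.6308, -2.0447) + 8.9 * (-0.4226, 0.9063) = (7.6308 + -3.7613, -2.0447 + 8.0661) = (3.8695, 6.0215)
link 2: phi[2] = -15 + 130 + 10 = 125 deg
  cos(125 deg) = -0.5736, sin(125 deg) = 0.8192
  joint[3] = (3.8695, 6.0215) + 2 * (-0.5736, 0.8192) = (3.8695 + -1.1472, 6.0215 + 1.6383) = (2.7224, 7.6598)
End effector: (2.7224, 7.6598)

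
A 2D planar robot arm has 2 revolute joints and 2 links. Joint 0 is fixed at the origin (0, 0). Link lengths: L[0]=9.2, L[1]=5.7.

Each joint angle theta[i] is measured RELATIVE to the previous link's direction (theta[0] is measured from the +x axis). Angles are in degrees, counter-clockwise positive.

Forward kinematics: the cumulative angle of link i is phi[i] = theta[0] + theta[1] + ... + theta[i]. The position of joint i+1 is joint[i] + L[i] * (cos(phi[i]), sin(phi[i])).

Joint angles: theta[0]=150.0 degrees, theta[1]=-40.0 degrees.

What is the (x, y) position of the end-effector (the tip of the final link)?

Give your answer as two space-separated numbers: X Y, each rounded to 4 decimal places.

joint[0] = (0.0000, 0.0000)  (base)
link 0: phi[0] = 150 = 150 deg
  cos(150 deg) = -0.8660, sin(150 deg) = 0.5000
  joint[1] = (0.0000, 0.0000) + 9.2 * (-0.8660, 0.5000) = (0.0000 + -7.9674, 0.0000 + 4.6000) = (-7.9674, 4.6000)
link 1: phi[1] = 150 + -40 = 110 deg
  cos(110 deg) = -0.3420, sin(110 deg) = 0.9397
  joint[2] = (-7.9674, 4.6000) + 5.7 * (-0.3420, 0.9397) = (-7.9674 + -1.9495, 4.6000 + 5.3562) = (-9.9169, 9.9562)
End effector: (-9.9169, 9.9562)

Answer: -9.9169 9.9562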